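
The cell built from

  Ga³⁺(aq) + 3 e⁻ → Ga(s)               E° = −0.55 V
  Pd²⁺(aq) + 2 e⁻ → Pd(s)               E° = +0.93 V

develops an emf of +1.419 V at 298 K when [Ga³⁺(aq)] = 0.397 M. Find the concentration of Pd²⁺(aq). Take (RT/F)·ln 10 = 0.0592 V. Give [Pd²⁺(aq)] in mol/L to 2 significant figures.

Pd²⁺/Pd is the cathode (higher E°); E°cell = +0.93 − (−0.55) = +1.48 V with n = 6.
From the Nernst equation, log Q = n(E° − E)/0.0592 = 6·(+1.48 − (+1.419))/0.0592 = 6.182.
For 3 Pd²⁺(aq) + 2 Ga(s) → 3 Pd(s) + 2 Ga³⁺(aq), the reaction quotient is Q = [Ga³⁺(aq)]^2 / [Pd²⁺(aq)]^3.
Substituting the known concentrations and solving, log [Pd²⁺(aq)] = −2.328 and [Pd²⁺(aq)] = 0.0047 M.

0.0047 M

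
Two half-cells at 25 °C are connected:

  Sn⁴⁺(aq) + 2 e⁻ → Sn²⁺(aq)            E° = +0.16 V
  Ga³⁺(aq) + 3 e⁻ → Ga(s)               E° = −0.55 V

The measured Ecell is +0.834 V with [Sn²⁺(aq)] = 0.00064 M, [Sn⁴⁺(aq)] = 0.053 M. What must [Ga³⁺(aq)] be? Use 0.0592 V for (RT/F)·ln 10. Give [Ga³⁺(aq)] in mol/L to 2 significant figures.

0.00039 M

The Sn⁴⁺/Sn²⁺ couple has the larger reduction potential, so it is the cathode: E°cell = +0.16 − (−0.55) = +0.71 V and n = 6.
Since E = E° − (0.0592/n)·log Q, log Q = n(E° − E)/0.0592 = −12.568.
For 3 Sn⁴⁺(aq) + 2 Ga(s) → 3 Sn²⁺(aq) + 2 Ga³⁺(aq), the reaction quotient is Q = ([Sn²⁺(aq)]^3·[Ga³⁺(aq)]^2) / [Sn⁴⁺(aq)]^3.
Solving for the unknown gives log [Ga³⁺(aq)] = −3.407, so [Ga³⁺(aq)] ≈ 0.00039 M.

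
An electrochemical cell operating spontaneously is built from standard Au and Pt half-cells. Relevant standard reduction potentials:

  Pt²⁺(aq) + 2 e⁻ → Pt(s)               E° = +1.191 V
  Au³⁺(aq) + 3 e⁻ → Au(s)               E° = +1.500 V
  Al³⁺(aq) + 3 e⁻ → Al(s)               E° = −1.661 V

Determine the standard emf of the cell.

The Au³⁺/Au couple has the higher E°, so Au ion is reduced (cathode) and Pt is oxidized (anode).
E°cell = E°(cathode) − E°(anode) = +1.500 − (+1.191) = +0.309 V.

+0.309 V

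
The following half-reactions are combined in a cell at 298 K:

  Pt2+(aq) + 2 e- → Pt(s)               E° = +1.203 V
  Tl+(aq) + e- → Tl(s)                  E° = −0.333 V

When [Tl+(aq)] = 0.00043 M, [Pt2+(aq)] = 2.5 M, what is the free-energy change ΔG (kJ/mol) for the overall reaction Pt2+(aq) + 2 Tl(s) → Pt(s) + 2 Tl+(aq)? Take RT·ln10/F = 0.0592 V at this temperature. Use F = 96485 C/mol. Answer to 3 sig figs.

The standard cell potential is +1.203 − (−0.333) = +1.536 V, with n = 2 electrons in the balanced equation.
Q = [Tl+(aq)]^2 / [Pt2+(aq)] = 7.4×10^−8, so log Q = −7.131 and E = +1.536 − (0.0592/2)(−7.131) = +1.7471 V.
Finally ΔG = −nFE = −(2)(96485 C/mol)(+1.7471 V) = −337 kJ/mol.

−337 kJ/mol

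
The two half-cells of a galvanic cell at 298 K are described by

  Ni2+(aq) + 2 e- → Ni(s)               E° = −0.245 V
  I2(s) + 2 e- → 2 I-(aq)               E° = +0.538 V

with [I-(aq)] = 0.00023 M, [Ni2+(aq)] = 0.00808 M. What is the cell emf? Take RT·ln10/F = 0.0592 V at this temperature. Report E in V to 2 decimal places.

Since E°(I₂/I⁻) > E°(Ni²⁺/Ni), I₂/I⁻ serves as the cathode.
E°cell = E°cat − E°an = +0.538 − (−0.245) = +0.783 V; n = 2.
The balanced reaction is I2(s) + Ni(s) → 2 I-(aq) + Ni2+(aq), so Q = [I-(aq)]^2·[Ni2+(aq)] = 4.27×10^−10 and log Q = −9.369.
By the Nernst equation, E = +0.783 − (0.0592/2)·(−9.369) = +1.06 V.

+1.06 V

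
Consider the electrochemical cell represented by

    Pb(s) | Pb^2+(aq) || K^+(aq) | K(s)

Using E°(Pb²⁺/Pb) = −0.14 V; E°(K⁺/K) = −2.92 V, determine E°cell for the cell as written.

−2.78 V

By convention the left-hand electrode in cell notation is the anode (oxidation) and the right-hand electrode is the cathode (reduction).
E°cell = E°(right) − E°(left) = −2.92 − (−0.14) = −2.78 V.
The negative sign shows that, as written, the cell would require an external voltage to drive the reaction.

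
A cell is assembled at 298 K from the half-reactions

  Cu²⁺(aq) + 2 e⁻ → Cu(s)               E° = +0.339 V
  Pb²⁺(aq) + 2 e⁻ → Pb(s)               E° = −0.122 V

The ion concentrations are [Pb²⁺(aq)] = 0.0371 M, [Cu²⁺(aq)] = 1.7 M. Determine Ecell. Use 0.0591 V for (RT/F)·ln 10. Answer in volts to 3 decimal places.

Cu²⁺/Cu is reduced (cathode, E° = +0.339 V) and Pb²⁺/Pb is oxidized (anode).
The standard potential is +0.339 − (−0.122) = +0.461 V and the balanced reaction transfers n = 2 electrons.
The balanced reaction is Cu²⁺(aq) + Pb(s) → Cu(s) + Pb²⁺(aq), so Q = [Pb²⁺(aq)] / [Cu²⁺(aq)] = 0.0218 and log Q = −1.661.
E = E° − (0.0591/n)·log Q = +0.461 − (0.0591/2)(−1.661) = +0.510 V.

+0.510 V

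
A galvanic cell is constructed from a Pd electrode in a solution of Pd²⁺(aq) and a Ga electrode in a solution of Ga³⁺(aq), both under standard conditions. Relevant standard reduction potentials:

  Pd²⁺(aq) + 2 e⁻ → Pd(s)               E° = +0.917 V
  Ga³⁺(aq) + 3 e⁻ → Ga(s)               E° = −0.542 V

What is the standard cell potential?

Of the two couples in this cell, the one with the more positive reduction potential is reduced at the cathode: here that is Pd²⁺/Pd (+0.917 V); Ga³⁺/Ga (−0.542 V) is the anode.
E°cell = E°(cathode) − E°(anode) = +0.917 − (−0.542) = +1.459 V.

+1.459 V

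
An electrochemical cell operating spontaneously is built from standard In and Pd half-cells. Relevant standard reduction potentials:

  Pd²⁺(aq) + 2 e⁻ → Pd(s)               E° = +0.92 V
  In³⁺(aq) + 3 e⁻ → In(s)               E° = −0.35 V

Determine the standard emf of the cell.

+1.27 V

The Pd²⁺/Pd couple has the higher E°, so Pd ion is reduced (cathode) and In is oxidized (anode).
E°cell = E°(cathode) − E°(anode) = +0.92 − (−0.35) = +1.27 V.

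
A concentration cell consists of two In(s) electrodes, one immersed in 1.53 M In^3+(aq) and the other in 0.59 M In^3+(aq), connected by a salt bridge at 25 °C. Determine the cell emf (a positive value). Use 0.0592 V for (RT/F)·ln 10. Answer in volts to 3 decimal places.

For a concentration cell E°cell = 0, since both electrodes use the same couple.
The compartment with the higher In^3+(aq) concentration (1.53 M) acts as the cathode; ions are reduced there and produced at the dilute (0.59 M) anode.
With n = 3, Ecell = −(0.0592/3)·log([dilute]/[conc]) = −(0.0592/3)·log(0.59/1.53) = +0.008 V.

0.008 V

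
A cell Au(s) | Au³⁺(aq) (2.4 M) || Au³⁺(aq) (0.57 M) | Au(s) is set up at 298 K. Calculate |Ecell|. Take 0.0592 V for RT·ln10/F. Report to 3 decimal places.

0.012 V

For a concentration cell E°cell = 0, since both electrodes use the same couple.
The compartment with the higher Au³⁺(aq) concentration (2.4 M) acts as the cathode; ions are reduced there and produced at the dilute (0.57 M) anode.
With n = 3, Ecell = −(0.0592/3)·log([dilute]/[conc]) = −(0.0592/3)·log(0.57/2.4) = +0.012 V.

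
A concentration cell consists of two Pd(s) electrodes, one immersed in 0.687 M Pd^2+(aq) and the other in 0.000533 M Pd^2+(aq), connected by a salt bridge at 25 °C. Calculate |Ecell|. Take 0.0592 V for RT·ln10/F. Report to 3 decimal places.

For a concentration cell E°cell = 0, since both electrodes use the same couple.
The compartment with the higher Pd^2+(aq) concentration (0.687 M) acts as the cathode; ions are reduced there and produced at the dilute (0.000533 M) anode.
With n = 2, Ecell = −(0.0592/2)·log([dilute]/[conc]) = −(0.0592/2)·log(0.000533/0.687) = +0.092 V.

0.092 V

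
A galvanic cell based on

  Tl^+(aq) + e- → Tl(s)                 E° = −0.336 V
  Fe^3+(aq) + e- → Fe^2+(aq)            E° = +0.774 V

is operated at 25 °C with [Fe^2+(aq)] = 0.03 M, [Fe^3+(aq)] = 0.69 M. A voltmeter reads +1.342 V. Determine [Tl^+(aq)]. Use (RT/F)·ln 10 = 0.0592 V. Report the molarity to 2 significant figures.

The Fe³⁺/Fe²⁺ couple has the larger reduction potential, so it is the cathode: E°cell = +0.774 − (−0.336) = +1.110 V and n = 1.
Since E = E° − (0.0592/n)·log Q, log Q = n(E° − E)/0.0592 = −3.919.
The balanced reaction is Fe^3+(aq) + Tl(s) → Fe^2+(aq) + Tl^+(aq), so Q = ([Fe^2+(aq)]·[Tl^+(aq)]) / [Fe^3+(aq)].
Solving for the unknown gives log [Tl^+(aq)] = −2.557, so [Tl^+(aq)] ≈ 0.0028 M.

0.0028 M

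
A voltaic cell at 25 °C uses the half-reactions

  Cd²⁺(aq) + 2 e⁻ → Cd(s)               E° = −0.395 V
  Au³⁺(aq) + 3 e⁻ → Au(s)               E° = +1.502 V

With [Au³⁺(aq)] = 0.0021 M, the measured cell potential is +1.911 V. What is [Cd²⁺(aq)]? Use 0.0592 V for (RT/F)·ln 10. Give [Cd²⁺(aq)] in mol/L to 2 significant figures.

The Au³⁺/Au couple has the larger reduction potential, so it is the cathode: E°cell = +1.502 − (−0.395) = +1.897 V and n = 6.
From the Nernst equation, log Q = n(E° − E)/0.0592 = 6·(+1.897 − (+1.911))/0.0592 = −1.419.
For 2 Au³⁺(aq) + 3 Cd(s) → 2 Au(s) + 3 Cd²⁺(aq), the reaction quotient is Q = [Cd²⁺(aq)]^3 / [Au³⁺(aq)]^2.
Substituting the known concentrations and solving, log [Cd²⁺(aq)] = −2.258 and [Cd²⁺(aq)] = 0.0055 M.

0.0055 M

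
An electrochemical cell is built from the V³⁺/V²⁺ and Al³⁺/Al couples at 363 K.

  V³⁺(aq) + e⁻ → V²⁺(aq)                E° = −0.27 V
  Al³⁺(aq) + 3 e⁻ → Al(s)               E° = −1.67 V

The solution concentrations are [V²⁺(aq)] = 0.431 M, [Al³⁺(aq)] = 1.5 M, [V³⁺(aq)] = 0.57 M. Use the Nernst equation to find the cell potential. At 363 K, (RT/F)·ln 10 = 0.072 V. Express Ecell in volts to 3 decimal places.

Since E°(V³⁺/V²⁺) > E°(Al³⁺/Al), V³⁺/V²⁺ serves as the cathode.
The standard potential is −0.27 − (−1.67) = +1.40 V and the balanced reaction transfers n = 3 electrons.
The balanced reaction is 3 V³⁺(aq) + Al(s) → 3 V²⁺(aq) + Al³⁺(aq), so Q = ([V²⁺(aq)]^3·[Al³⁺(aq)]) / [V³⁺(aq)]^3 = 0.648 and log Q = −0.188.
Applying E = E° − (RT ln10/nF)·log Q gives +1.40 − (0.072/3)(−0.188) = +1.405 V.

+1.405 V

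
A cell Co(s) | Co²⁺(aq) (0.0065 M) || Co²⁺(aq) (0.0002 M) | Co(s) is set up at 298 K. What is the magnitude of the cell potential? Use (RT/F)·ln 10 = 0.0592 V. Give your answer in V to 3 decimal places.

For a concentration cell E°cell = 0, since both electrodes use the same couple.
The compartment with the higher Co²⁺(aq) concentration (0.0065 M) acts as the cathode; ions are reduced there and produced at the dilute (0.0002 M) anode.
With n = 2, Ecell = −(0.0592/2)·log([dilute]/[conc]) = −(0.0592/2)·log(0.0002/0.0065) = +0.045 V.

0.045 V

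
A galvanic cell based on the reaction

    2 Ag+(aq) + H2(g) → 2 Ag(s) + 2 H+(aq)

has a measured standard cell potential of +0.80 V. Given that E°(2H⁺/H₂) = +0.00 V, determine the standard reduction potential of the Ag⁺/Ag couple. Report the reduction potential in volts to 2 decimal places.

+0.80 V

In the reaction as written the Ag⁺/Ag couple is reduced (cathode) and 2H⁺/H₂ is oxidized (anode), so E°cell = E°(Ag⁺/Ag) − E°(2H⁺/H₂).
E°(Ag⁺/Ag) = E°cell + E°(anode) = +0.80 + (+0.00) = +0.80 V.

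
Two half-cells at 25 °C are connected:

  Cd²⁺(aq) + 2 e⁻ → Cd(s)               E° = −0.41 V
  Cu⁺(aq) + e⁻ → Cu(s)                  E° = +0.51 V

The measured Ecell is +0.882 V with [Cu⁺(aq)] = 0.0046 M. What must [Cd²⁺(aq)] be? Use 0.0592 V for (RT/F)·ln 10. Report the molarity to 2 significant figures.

0.00041 M

Cu⁺/Cu is the cathode (higher E°); E°cell = +0.51 − (−0.41) = +0.92 V with n = 2.
Since E = E° − (0.0592/n)·log Q, log Q = n(E° − E)/0.0592 = 1.284.
For 2 Cu⁺(aq) + Cd(s) → 2 Cu(s) + Cd²⁺(aq), the reaction quotient is Q = [Cd²⁺(aq)] / [Cu⁺(aq)]^2.
Solving for the unknown gives log [Cd²⁺(aq)] = −3.390, so [Cd²⁺(aq)] ≈ 0.00041 M.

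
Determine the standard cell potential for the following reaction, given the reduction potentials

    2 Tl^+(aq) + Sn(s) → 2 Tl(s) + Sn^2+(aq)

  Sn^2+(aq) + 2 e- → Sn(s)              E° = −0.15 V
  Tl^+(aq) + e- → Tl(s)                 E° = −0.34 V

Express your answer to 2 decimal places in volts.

−0.19 V

Tl^+(aq) gains electrons, so the Tl⁺/Tl couple is the cathode; the Sn²⁺/Sn couple is the anode.
E°cell = E°(cathode) − E°(anode) = −0.34 − (−0.15) = −0.19 V.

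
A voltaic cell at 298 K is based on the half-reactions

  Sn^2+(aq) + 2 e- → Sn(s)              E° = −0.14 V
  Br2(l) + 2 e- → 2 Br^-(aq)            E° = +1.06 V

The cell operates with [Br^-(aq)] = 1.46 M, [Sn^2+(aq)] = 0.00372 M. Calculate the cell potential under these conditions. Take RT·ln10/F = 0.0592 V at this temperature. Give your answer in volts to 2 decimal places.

+1.26 V

The Br₂/Br⁻ couple has the more positive E°, so it is the cathode; Sn²⁺/Sn is the anode.
E°cell = +1.06 − (−0.14) = +1.20 V, with n = 2 electrons transferred.
Balancing gives Br2(l) + Sn(s) → 2 Br^-(aq) + Sn^2+(aq); hence Q = [Br^-(aq)]^2·[Sn^2+(aq)] = 0.00793 (log Q = −2.101).
By the Nernst equation, E = +1.20 − (0.0592/2)·(−2.101) = +1.26 V.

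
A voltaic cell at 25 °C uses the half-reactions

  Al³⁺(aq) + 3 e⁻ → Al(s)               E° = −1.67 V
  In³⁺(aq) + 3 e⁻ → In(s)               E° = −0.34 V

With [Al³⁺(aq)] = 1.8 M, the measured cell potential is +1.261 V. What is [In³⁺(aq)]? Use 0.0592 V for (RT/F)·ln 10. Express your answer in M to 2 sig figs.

In³⁺/In is the cathode (higher E°); E°cell = −0.34 − (−1.67) = +1.33 V with n = 3.
From the Nernst equation, log Q = n(E° − E)/0.0592 = 3·(+1.33 − (+1.261))/0.0592 = 3.497.
For In³⁺(aq) + Al(s) → In(s) + Al³⁺(aq), the reaction quotient is Q = [Al³⁺(aq)] / [In³⁺(aq)].
Substituting the known concentrations and solving, log [In³⁺(aq)] = −3.242 and [In³⁺(aq)] = 0.00057 M.

0.00057 M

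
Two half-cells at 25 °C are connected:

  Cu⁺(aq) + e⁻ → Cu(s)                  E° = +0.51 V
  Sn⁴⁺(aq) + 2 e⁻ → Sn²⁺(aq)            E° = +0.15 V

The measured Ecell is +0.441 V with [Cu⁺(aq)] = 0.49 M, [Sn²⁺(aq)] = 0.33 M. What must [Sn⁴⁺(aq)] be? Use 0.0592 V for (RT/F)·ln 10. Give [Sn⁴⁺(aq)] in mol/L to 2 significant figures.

0.00015 M

The Cu⁺/Cu couple has the larger reduction potential, so it is the cathode: E°cell = +0.51 − (+0.15) = +0.36 V and n = 2.
Rearranging E = E° − (0.0592/n)·log Q gives log Q = 2(+0.36 − (+0.441))/0.0592 = −2.736.
For 2 Cu⁺(aq) + Sn²⁺(aq) → 2 Cu(s) + Sn⁴⁺(aq), the reaction quotient is Q = [Sn⁴⁺(aq)] / ([Cu⁺(aq)]^2·[Sn²⁺(aq)]).
Substituting the known concentrations and solving, log [Sn⁴⁺(aq)] = −3.837 and [Sn⁴⁺(aq)] = 0.00015 M.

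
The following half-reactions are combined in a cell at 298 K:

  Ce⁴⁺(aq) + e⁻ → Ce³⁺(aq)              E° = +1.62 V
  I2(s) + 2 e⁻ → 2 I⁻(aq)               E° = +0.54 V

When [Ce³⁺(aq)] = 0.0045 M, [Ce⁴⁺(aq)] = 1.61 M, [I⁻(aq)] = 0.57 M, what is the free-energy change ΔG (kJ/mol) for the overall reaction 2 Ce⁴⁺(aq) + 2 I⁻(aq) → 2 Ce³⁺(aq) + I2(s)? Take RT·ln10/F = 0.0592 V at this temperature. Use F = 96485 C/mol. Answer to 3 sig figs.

The standard cell potential is +1.62 − (+0.54) = +1.08 V, with n = 2 electrons in the balanced equation.
Q = [Ce³⁺(aq)]^2 / ([Ce⁴⁺(aq)]^2·[I⁻(aq)]^2) = 2.4×10^−5, so log Q = −4.619 and E = +1.08 − (0.0592/2)(−4.619) = +1.2167 V.
Finally ΔG = −nFE = −(2)(96485 C/mol)(+1.2167 V) = −235 kJ/mol.

−235 kJ/mol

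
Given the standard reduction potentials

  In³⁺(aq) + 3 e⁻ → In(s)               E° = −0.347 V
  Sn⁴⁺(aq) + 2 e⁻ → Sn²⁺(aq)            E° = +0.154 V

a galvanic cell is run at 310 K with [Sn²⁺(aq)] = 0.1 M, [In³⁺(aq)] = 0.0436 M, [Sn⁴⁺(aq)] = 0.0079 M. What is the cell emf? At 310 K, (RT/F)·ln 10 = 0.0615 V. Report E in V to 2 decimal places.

+0.49 V

Sn⁴⁺/Sn²⁺ is reduced (cathode, E° = +0.154 V) and In³⁺/In is oxidized (anode).
The standard potential is +0.154 − (−0.347) = +0.501 V and the balanced reaction transfers n = 6 electrons.
For the overall reaction 3 Sn⁴⁺(aq) + 2 In(s) → 3 Sn²⁺(aq) + 2 In³⁺(aq), Q = ([Sn²⁺(aq)]^3·[In³⁺(aq)]^2) / [Sn⁴⁺(aq)]^3 = 3.86, giving log Q = 0.586.
E = E° − (0.0615/n)·log Q = +0.501 − (0.0615/6)(0.586) = +0.49 V.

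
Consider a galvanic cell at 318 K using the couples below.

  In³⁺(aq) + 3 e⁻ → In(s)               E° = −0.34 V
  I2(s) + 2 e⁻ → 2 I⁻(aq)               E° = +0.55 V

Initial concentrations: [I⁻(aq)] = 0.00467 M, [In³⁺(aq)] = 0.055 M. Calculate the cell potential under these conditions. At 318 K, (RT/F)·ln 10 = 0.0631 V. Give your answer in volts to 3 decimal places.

I₂/I⁻ is reduced (cathode, E° = +0.55 V) and In³⁺/In is oxidized (anode).
E°cell = +0.55 − (−0.34) = +0.89 V, with n = 6 electrons transferred.
The balanced reaction is 3 I2(s) + 2 In(s) → 6 I⁻(aq) + 2 In³⁺(aq), so Q = [I⁻(aq)]^6·[In³⁺(aq)]^2 = 3.14×10^−17 and log Q = −16.503.
Applying E = E° − (RT ln10/nF)·log Q gives +0.89 − (0.0631/6)(−16.503) = +1.064 V.

+1.064 V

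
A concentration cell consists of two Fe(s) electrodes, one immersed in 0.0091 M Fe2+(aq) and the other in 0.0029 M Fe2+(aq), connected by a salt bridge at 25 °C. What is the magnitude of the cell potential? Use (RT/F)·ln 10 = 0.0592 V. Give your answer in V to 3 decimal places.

For a concentration cell E°cell = 0, since both electrodes use the same couple.
The compartment with the higher Fe2+(aq) concentration (0.0091 M) acts as the cathode; ions are reduced there and produced at the dilute (0.0029 M) anode.
With n = 2, Ecell = −(0.0592/2)·log([dilute]/[conc]) = −(0.0592/2)·log(0.0029/0.0091) = +0.015 V.

0.015 V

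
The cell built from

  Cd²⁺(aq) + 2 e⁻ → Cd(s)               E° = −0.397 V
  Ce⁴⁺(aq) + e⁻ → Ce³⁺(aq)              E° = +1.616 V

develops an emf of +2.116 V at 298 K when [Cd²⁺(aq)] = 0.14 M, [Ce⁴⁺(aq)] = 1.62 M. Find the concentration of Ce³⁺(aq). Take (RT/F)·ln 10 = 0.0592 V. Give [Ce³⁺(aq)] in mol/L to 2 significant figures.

0.079 M

With Ce⁴⁺/Ce³⁺ at the cathode and Cd²⁺/Cd at the anode, E°cell = +1.616 − (−0.397) = +2.013 V (n = 2).
Rearranging E = E° − (0.0592/n)·log Q gives log Q = 2(+2.013 − (+2.116))/0.0592 = −3.480.
The balanced reaction is 2 Ce⁴⁺(aq) + Cd(s) → 2 Ce³⁺(aq) + Cd²⁺(aq), so Q = ([Ce³⁺(aq)]^2·[Cd²⁺(aq)]) / [Ce⁴⁺(aq)]^2.
Substituting the known concentrations and solving, log [Ce³⁺(aq)] = −1.104 and [Ce³⁺(aq)] = 0.079 M.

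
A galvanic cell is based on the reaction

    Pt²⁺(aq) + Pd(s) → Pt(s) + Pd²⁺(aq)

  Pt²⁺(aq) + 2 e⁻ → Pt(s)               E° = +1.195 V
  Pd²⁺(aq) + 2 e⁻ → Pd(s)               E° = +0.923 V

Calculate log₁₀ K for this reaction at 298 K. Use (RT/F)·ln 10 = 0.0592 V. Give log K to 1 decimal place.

log K = 9.2

The Pt²⁺/Pt couple is reduced (cathode); E°cell = +1.195 − (+0.923) = +0.272 V with n = 2.
At equilibrium E = 0, so log K = nE°cell / 0.0592 = (2)(+0.272) / 0.0592 = 9.2.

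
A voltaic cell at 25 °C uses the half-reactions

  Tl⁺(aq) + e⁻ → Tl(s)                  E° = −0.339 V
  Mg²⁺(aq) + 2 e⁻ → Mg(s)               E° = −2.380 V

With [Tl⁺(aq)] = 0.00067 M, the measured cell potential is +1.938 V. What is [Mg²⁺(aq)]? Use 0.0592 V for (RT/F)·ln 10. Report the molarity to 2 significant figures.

0.0014 M

With Tl⁺/Tl at the cathode and Mg²⁺/Mg at the anode, E°cell = −0.339 − (−2.380) = +2.041 V (n = 2).
From the Nernst equation, log Q = n(E° − E)/0.0592 = 2·(+2.041 − (+1.938))/0.0592 = 3.480.
For 2 Tl⁺(aq) + Mg(s) → 2 Tl(s) + Mg²⁺(aq), the reaction quotient is Q = [Mg²⁺(aq)] / [Tl⁺(aq)]^2.
Substituting the known concentrations and solving, log [Mg²⁺(aq)] = −2.868 and [Mg²⁺(aq)] = 0.0014 M.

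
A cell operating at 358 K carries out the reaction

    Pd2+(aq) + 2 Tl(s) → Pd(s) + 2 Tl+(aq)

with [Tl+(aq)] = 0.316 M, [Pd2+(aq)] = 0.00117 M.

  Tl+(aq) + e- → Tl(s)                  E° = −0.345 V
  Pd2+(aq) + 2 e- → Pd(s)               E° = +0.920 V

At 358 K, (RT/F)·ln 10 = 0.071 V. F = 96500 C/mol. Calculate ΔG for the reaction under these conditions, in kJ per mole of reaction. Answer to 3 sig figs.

E°cell = +0.920 − (−0.345) = +1.265 V; the balanced reaction transfers n = 2 electrons.
Here Q = [Tl+(aq)]^2 / [Pd2+(aq)] = 85.3 (log Q = 1.931), giving E = +1.265 − (0.071/2)·(1.931) = +1.1964 V.
Then ΔG = −nFE = −2 × 96500 × +1.1964 J/mol = −231 kJ/mol.

−231 kJ/mol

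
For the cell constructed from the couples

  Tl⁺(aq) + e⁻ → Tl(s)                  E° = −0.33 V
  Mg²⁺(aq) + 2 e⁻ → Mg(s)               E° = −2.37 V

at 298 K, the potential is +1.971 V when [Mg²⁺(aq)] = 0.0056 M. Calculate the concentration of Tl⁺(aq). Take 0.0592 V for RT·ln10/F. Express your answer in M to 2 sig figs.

With Tl⁺/Tl at the cathode and Mg²⁺/Mg at the anode, E°cell = −0.33 − (−2.37) = +2.04 V (n = 2).
Rearranging E = E° − (0.0592/n)·log Q gives log Q = 2(+2.04 − (+1.971))/0.0592 = 2.331.
Balancing electrons gives 2 Tl⁺(aq) + Mg(s) → 2 Tl(s) + Mg²⁺(aq); thus Q = [Mg²⁺(aq)] / [Tl⁺(aq)]^2.
Solving for the unknown gives log [Tl⁺(aq)] = −2.291, so [Tl⁺(aq)] ≈ 0.0051 M.

0.0051 M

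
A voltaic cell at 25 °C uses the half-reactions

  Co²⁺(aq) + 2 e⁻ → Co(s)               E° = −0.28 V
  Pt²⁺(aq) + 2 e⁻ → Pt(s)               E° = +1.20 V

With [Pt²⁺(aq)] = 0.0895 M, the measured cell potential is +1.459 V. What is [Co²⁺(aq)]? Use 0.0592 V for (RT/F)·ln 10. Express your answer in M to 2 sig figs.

0.46 M

The Pt²⁺/Pt couple has the larger reduction potential, so it is the cathode: E°cell = +1.20 − (−0.28) = +1.48 V and n = 2.
Rearranging E = E° − (0.0592/n)·log Q gives log Q = 2(+1.48 − (+1.459))/0.0592 = 0.709.
The balanced reaction is Pt²⁺(aq) + Co(s) → Pt(s) + Co²⁺(aq), so Q = [Co²⁺(aq)] / [Pt²⁺(aq)].
Solving for the unknown gives log [Co²⁺(aq)] = −0.339, so [Co²⁺(aq)] ≈ 0.46 M.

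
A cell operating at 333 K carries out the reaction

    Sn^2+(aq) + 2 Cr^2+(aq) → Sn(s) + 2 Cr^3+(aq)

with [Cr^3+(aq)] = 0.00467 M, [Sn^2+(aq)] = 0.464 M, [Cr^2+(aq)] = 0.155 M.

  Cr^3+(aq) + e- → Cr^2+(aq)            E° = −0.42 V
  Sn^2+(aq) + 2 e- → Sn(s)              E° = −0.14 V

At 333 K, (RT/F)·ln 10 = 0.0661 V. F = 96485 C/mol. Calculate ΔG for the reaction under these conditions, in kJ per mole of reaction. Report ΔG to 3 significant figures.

E°cell = −0.14 − (−0.42) = +0.28 V; the balanced reaction transfers n = 2 electrons.
Here Q = [Cr^3+(aq)]^2 / ([Sn^2+(aq)]·[Cr^2+(aq)]^2) = 0.00196 (log Q = −2.709), giving E = +0.28 − (0.0661/2)·(−2.709) = +0.3695 V.
Then ΔG = −nFE = −2 × 96485 × +0.3695 J/mol = −71.3 kJ/mol.

−71.3 kJ/mol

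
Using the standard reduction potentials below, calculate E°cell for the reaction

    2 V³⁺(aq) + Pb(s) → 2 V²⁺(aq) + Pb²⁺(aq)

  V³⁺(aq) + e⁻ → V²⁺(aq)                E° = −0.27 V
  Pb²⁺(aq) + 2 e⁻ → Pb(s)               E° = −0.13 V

In the reaction as written, V³⁺(aq) is reduced (cathode) and Pb²⁺(aq) is produced by oxidation at the anode.
E°cell = E°(cathode) − E°(anode) = −0.27 − (−0.13) = −0.14 V.
The negative E°cell means the reaction is non-spontaneous in the direction written.

−0.14 V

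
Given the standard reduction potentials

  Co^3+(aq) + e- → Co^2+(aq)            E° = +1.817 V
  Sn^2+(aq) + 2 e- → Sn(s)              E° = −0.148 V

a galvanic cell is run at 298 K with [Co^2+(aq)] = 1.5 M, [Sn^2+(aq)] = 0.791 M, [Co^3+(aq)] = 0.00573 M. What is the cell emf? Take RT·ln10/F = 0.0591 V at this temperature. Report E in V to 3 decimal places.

Co³⁺/Co²⁺ is reduced (cathode, E° = +1.817 V) and Sn²⁺/Sn is oxidized (anode).
The standard potential is +1.817 − (−0.148) = +1.965 V and the balanced reaction transfers n = 2 electrons.
The balanced reaction is 2 Co^3+(aq) + Sn(s) → 2 Co^2+(aq) + Sn^2+(aq), so Q = ([Co^2+(aq)]^2·[Sn^2+(aq)]) / [Co^3+(aq)]^2 = 5.42×10^4 and log Q = 4.734.
By the Nernst equation, E = +1.965 − (0.0591/2)·(4.734) = +1.825 V.

+1.825 V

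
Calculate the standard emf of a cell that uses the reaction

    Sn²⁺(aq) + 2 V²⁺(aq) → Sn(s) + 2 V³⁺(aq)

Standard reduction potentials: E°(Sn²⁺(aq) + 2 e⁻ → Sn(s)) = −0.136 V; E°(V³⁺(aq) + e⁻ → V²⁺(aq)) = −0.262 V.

In the reaction as written, Sn²⁺(aq) is reduced (cathode) and V³⁺(aq) is produced by oxidation at the anode.
E°cell = E°(cathode) − E°(anode) = −0.136 − (−0.262) = +0.126 V.

+0.126 V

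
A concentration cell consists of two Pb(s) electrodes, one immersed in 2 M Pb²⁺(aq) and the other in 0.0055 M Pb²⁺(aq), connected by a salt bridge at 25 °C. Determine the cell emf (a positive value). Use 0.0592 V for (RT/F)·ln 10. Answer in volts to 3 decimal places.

For a concentration cell E°cell = 0, since both electrodes use the same couple.
The compartment with the higher Pb²⁺(aq) concentration (2 M) acts as the cathode; ions are reduced there and produced at the dilute (0.0055 M) anode.
With n = 2, Ecell = −(0.0592/2)·log([dilute]/[conc]) = −(0.0592/2)·log(0.0055/2) = +0.076 V.

0.076 V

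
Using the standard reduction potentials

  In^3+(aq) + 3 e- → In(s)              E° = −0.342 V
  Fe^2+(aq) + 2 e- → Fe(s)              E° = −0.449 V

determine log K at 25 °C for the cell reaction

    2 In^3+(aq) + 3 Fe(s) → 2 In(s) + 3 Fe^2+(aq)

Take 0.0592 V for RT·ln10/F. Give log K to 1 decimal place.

log K = 10.8

The In³⁺/In couple is reduced (cathode); E°cell = −0.342 − (−0.449) = +0.107 V with n = 6.
At equilibrium E = 0, so log K = nE°cell / 0.0592 = (6)(+0.107) / 0.0592 = 10.8.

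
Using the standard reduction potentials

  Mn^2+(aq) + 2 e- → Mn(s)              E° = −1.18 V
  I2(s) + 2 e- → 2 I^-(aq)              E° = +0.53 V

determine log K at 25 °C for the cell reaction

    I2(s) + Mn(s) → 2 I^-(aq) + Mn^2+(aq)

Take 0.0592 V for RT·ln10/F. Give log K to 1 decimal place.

The I₂/I⁻ couple is reduced (cathode); E°cell = +0.53 − (−1.18) = +1.71 V with n = 2.
At equilibrium E = 0, so log K = nE°cell / 0.0592 = (2)(+1.71) / 0.0592 = 57.8.

log K = 57.8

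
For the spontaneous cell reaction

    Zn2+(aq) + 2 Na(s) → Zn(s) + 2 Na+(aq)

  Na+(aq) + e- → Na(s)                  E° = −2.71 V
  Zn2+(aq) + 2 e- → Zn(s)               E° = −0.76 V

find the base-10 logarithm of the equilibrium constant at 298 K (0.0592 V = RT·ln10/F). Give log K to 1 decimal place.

log K = 65.9

The Zn²⁺/Zn couple is reduced (cathode); E°cell = −0.76 − (−2.71) = +1.95 V with n = 2.
At equilibrium E = 0, so log K = nE°cell / 0.0592 = (2)(+1.95) / 0.0592 = 65.9.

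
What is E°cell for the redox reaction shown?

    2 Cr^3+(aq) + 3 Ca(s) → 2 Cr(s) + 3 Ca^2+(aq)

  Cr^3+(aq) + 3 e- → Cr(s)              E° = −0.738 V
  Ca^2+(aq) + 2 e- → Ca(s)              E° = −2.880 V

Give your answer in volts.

+2.142 V

Cr^3+(aq) gains electrons, so the Cr³⁺/Cr couple is the cathode; the Ca²⁺/Ca couple is the anode.
E°cell = E°(cathode) − E°(anode) = −0.738 − (−2.880) = +2.142 V.
The positive value indicates the reaction is spontaneous as written.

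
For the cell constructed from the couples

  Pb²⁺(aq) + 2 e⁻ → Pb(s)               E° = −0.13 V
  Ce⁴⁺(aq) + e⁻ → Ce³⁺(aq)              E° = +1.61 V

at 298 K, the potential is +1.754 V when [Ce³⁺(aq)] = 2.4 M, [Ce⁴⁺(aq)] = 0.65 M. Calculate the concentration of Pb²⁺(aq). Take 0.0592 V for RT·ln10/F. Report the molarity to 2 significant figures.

Ce⁴⁺/Ce³⁺ is the cathode (higher E°); E°cell = +1.61 − (−0.13) = +1.74 V with n = 2.
From the Nernst equation, log Q = n(E° − E)/0.0592 = 2·(+1.74 − (+1.754))/0.0592 = −0.473.
For 2 Ce⁴⁺(aq) + Pb(s) → 2 Ce³⁺(aq) + Pb²⁺(aq), the reaction quotient is Q = ([Ce³⁺(aq)]^2·[Pb²⁺(aq)]) / [Ce⁴⁺(aq)]^2.
Isolating [Pb²⁺(aq)] in Q = 10^{−0.473} yields log [Pb²⁺(aq)] = −1.608, i.e. 0.025 M.

0.025 M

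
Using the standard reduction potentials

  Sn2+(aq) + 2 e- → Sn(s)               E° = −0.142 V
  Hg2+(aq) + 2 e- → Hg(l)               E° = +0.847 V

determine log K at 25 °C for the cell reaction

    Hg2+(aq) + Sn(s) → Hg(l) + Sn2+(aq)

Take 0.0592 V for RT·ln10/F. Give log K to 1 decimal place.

log K = 33.4

The Hg²⁺/Hg couple is reduced (cathode); E°cell = +0.847 − (−0.142) = +0.989 V with n = 2.
At equilibrium E = 0, so log K = nE°cell / 0.0592 = (2)(+0.989) / 0.0592 = 33.4.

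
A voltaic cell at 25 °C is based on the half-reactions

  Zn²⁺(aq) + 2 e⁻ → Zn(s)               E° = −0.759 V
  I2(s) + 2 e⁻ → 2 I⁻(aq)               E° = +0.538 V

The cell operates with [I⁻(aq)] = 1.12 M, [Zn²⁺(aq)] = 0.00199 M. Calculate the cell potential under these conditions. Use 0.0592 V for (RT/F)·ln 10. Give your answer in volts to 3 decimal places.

I₂/I⁻ is reduced (cathode, E° = +0.538 V) and Zn²⁺/Zn is oxidized (anode).
E°cell = E°cat − E°an = +0.538 − (−0.759) = +1.297 V; n = 2.
For the overall reaction I2(s) + Zn(s) → 2 I⁻(aq) + Zn²⁺(aq), Q = [I⁻(aq)]^2·[Zn²⁺(aq)] = 0.0025, giving log Q = −2.603.
E = E° − (0.0592/n)·log Q = +1.297 − (0.0592/2)(−2.603) = +1.374 V.

+1.374 V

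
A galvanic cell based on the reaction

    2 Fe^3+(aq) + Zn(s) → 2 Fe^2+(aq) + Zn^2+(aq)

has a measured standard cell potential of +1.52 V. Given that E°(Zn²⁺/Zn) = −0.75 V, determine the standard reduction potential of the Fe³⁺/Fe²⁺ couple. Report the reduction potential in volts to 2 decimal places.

+0.77 V

In the reaction as written the Fe³⁺/Fe²⁺ couple is reduced (cathode) and Zn²⁺/Zn is oxidized (anode), so E°cell = E°(Fe³⁺/Fe²⁺) − E°(Zn²⁺/Zn).
E°(Fe³⁺/Fe²⁺) = E°cell + E°(anode) = +1.52 + (−0.75) = +0.77 V.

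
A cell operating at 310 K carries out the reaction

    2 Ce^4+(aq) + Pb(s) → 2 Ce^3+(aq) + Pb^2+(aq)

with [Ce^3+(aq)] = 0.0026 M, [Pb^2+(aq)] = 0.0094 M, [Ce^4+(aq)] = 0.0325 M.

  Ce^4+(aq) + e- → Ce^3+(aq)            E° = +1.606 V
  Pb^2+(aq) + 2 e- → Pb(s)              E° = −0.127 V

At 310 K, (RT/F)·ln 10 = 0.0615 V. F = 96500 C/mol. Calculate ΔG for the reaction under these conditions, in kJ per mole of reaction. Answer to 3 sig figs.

E°cell = +1.606 − (−0.127) = +1.733 V; the balanced reaction transfers n = 2 electrons.
Here Q = ([Ce^3+(aq)]^2·[Pb^2+(aq)]) / [Ce^4+(aq)]^2 = 6.02×10^−5 (log Q = −4.221), giving E = +1.733 − (0.0615/2)·(−4.221) = +1.8628 V.
Finally ΔG = −nFE = −(2)(96500 C/mol)(+1.8628 V) = −360 kJ/mol.

−360 kJ/mol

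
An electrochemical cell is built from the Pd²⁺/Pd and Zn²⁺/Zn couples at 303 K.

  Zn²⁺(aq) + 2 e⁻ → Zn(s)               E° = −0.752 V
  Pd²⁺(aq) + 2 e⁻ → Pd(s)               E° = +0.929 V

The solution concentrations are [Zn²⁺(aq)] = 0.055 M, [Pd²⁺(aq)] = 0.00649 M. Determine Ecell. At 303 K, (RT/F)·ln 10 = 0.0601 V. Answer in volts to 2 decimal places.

+1.65 V

The Pd²⁺/Pd couple has the more positive E°, so it is the cathode; Zn²⁺/Zn is the anode.
The standard potential is +0.929 − (−0.752) = +1.681 V and the balanced reaction transfers n = 2 electrons.
Balancing gives Pd²⁺(aq) + Zn(s) → Pd(s) + Zn²⁺(aq); hence Q = [Zn²⁺(aq)] / [Pd²⁺(aq)] = 8.47 (log Q = 0.928).
By the Nernst equation, E = +1.681 − (0.0601/2)·(0.928) = +1.65 V.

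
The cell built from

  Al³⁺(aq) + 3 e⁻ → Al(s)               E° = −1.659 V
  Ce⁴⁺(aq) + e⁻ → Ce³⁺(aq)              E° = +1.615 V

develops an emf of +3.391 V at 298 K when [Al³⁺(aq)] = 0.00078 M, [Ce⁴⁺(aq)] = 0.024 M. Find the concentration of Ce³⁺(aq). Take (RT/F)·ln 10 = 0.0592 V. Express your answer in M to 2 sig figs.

0.0028 M

The Ce⁴⁺/Ce³⁺ couple has the larger reduction potential, so it is the cathode: E°cell = +1.615 − (−1.659) = +3.274 V and n = 3.
Since E = E° − (0.0592/n)·log Q, log Q = n(E° − E)/0.0592 = −5.929.
Balancing electrons gives 3 Ce⁴⁺(aq) + Al(s) → 3 Ce³⁺(aq) + Al³⁺(aq); thus Q = ([Ce³⁺(aq)]^3·[Al³⁺(aq)]) / [Ce⁴⁺(aq)]^3.
Substituting the known concentrations and solving, log [Ce³⁺(aq)] = −2.560 and [Ce³⁺(aq)] = 0.0028 M.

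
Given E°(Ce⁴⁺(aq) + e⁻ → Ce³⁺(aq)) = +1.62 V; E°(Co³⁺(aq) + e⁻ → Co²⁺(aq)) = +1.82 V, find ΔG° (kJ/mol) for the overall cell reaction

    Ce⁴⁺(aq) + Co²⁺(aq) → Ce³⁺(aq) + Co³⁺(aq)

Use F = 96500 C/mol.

In the reaction as written Ce⁴⁺(aq) is reduced, so the Ce⁴⁺/Ce³⁺ couple is the cathode and Co³⁺/Co²⁺ is the anode.
E°cell = +1.62 − (+1.82) = −0.20 V; balancing electrons gives n = 1.
ΔG° = −nFE°cell = −(1)(96500)(−0.20) J/mol = +19.3 kJ/mol.

+19.3 kJ/mol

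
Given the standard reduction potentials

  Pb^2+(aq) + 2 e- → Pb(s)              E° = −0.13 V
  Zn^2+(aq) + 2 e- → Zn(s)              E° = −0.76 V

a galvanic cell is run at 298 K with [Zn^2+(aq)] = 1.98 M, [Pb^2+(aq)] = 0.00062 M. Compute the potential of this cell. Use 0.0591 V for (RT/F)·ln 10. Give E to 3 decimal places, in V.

+0.526 V

The Pb²⁺/Pb couple has the more positive E°, so it is the cathode; Zn²⁺/Zn is the anode.
E°cell = E°cat − E°an = −0.13 − (−0.76) = +0.63 V; n = 2.
For the overall reaction Pb^2+(aq) + Zn(s) → Pb(s) + Zn^2+(aq), Q = [Zn^2+(aq)] / [Pb^2+(aq)] = 3.19×10^3, giving log Q = 3.504.
By the Nernst equation, E = +0.63 − (0.0591/2)·(3.504) = +0.526 V.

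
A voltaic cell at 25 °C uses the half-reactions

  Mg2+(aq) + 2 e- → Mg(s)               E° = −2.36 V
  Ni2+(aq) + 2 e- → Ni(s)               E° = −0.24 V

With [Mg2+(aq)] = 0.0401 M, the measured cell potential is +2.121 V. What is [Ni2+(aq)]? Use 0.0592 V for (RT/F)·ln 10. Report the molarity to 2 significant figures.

0.043 M

Ni²⁺/Ni is the cathode (higher E°); E°cell = −0.24 − (−2.36) = +2.12 V with n = 2.
Rearranging E = E° − (0.0592/n)·log Q gives log Q = 2(+2.12 − (+2.121))/0.0592 = −0.034.
The balanced reaction is Ni2+(aq) + Mg(s) → Ni(s) + Mg2+(aq), so Q = [Mg2+(aq)] / [Ni2+(aq)].
Solving for the unknown gives log [Ni2+(aq)] = −1.363, so [Ni2+(aq)] ≈ 0.043 M.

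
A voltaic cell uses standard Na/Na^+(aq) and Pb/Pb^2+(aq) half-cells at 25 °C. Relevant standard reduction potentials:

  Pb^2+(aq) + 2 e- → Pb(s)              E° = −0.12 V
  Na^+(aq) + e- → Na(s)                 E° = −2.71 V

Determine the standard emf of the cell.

+2.59 V

The Pb²⁺/Pb couple has the higher E°, so Pb ion is reduced (cathode) and Na is oxidized (anode).
E°cell = E°(cathode) − E°(anode) = −0.12 − (−2.71) = +2.59 V.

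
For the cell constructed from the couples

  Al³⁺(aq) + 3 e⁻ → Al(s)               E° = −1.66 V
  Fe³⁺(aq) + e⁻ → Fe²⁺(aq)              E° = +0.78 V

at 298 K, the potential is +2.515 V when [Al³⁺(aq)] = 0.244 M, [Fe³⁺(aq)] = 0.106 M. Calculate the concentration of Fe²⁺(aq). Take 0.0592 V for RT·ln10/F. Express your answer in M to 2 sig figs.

Fe³⁺/Fe²⁺ is the cathode (higher E°); E°cell = +0.78 − (−1.66) = +2.44 V with n = 3.
From the Nernst equation, log Q = n(E° − E)/0.0592 = 3·(+2.44 − (+2.515))/0.0592 = −3.801.
The balanced reaction is 3 Fe³⁺(aq) + Al(s) → 3 Fe²⁺(aq) + Al³⁺(aq), so Q = ([Fe²⁺(aq)]^3·[Al³⁺(aq)]) / [Fe³⁺(aq)]^3.
Isolating [Fe²⁺(aq)] in Q = 10^{−3.801} yields log [Fe²⁺(aq)] = −2.037, i.e. 0.0092 M.

0.0092 M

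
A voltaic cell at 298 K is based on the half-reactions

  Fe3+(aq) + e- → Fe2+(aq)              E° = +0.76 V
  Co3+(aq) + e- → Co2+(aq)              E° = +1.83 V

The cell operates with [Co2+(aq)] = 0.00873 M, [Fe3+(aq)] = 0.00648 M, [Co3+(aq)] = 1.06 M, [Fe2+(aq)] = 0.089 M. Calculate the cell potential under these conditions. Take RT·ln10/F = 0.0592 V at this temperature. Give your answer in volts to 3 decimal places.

Since E°(Co³⁺/Co²⁺) > E°(Fe³⁺/Fe²⁺), Co³⁺/Co²⁺ serves as the cathode.
The standard potential is +1.83 − (+0.76) = +1.07 V and the balanced reaction transfers n = 1 electron.
The balanced reaction is Co3+(aq) + Fe2+(aq) → Co2+(aq) + Fe3+(aq), so Q = ([Co2+(aq)]·[Fe3+(aq)]) / ([Co3+(aq)]·[Fe2+(aq)]) = 0.0006 and log Q = −3.222.
E = E° − (0.0592/n)·log Q = +1.07 − (0.0592/1)(−3.222) = +1.261 V.

+1.261 V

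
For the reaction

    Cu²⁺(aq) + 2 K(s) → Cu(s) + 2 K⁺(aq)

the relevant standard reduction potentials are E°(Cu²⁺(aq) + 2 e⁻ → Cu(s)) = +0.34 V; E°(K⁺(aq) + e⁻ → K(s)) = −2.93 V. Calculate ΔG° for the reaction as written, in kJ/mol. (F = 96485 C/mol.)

In the reaction as written Cu²⁺(aq) is reduced, so the Cu²⁺/Cu couple is the cathode and K⁺/K is the anode.
E°cell = +0.34 − (−2.93) = +3.27 V; balancing electrons gives n = 2.
ΔG° = −nFE°cell = −(2)(96485)(+3.27) J/mol = −631 kJ/mol.

−631 kJ/mol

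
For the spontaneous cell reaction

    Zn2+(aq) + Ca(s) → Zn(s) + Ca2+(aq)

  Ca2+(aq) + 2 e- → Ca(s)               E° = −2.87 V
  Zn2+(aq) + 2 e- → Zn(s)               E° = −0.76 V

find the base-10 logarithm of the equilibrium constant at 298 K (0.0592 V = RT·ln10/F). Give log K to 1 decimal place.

log K = 71.3

The Zn²⁺/Zn couple is reduced (cathode); E°cell = −0.76 − (−2.87) = +2.11 V with n = 2.
At equilibrium E = 0, so log K = nE°cell / 0.0592 = (2)(+2.11) / 0.0592 = 71.3.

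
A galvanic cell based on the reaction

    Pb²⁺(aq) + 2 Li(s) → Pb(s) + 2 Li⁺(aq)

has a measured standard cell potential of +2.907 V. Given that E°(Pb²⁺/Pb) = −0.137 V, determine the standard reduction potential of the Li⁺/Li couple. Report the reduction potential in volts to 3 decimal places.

In the reaction as written the Pb²⁺/Pb couple is reduced (cathode) and Li⁺/Li is oxidized (anode), so E°cell = E°(Pb²⁺/Pb) − E°(Li⁺/Li).
E°(Li⁺/Li) = E°(cathode) − E°cell = −0.137 − (+2.907) = −3.044 V.

−3.044 V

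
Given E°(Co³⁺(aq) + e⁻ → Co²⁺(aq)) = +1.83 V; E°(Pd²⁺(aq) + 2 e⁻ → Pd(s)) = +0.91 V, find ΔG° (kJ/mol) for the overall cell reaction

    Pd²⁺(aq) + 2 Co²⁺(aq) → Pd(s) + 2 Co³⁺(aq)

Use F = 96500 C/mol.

+178 kJ/mol

In the reaction as written Pd²⁺(aq) is reduced, so the Pd²⁺/Pd couple is the cathode and Co³⁺/Co²⁺ is the anode.
E°cell = +0.91 − (+1.83) = −0.92 V; balancing electrons gives n = 2.
ΔG° = −nFE°cell = −(2)(96500)(−0.92) J/mol = +178 kJ/mol.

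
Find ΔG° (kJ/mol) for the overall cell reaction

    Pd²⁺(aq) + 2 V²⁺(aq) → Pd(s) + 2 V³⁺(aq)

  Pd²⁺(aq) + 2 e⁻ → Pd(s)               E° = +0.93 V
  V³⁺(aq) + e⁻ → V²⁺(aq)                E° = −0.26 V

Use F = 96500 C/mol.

−230 kJ/mol

In the reaction as written Pd²⁺(aq) is reduced, so the Pd²⁺/Pd couple is the cathode and V³⁺/V²⁺ is the anode.
E°cell = +0.93 − (−0.26) = +1.19 V; balancing electrons gives n = 2.
ΔG° = −nFE°cell = −(2)(96500)(+1.19) J/mol = −230 kJ/mol.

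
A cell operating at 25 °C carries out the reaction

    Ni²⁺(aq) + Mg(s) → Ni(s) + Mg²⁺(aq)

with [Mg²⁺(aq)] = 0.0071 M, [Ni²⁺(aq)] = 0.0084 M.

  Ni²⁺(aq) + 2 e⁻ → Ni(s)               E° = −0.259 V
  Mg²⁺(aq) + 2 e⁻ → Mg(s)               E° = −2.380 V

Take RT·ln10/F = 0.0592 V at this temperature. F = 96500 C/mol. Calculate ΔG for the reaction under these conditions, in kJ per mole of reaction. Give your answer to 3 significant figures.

−410 kJ/mol

E°cell = −0.259 − (−2.380) = +2.121 V; the balanced reaction transfers n = 2 electrons.
The reaction quotient is [Mg²⁺(aq)] / [Ni²⁺(aq)] = 0.845; by Nernst, E = +2.121 − (0.0592/2)(−0.073) = +2.1232 V.
Then ΔG = −nFE = −2 × 96500 × +2.1232 J/mol = −410 kJ/mol.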